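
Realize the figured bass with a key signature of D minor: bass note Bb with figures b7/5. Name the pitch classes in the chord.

Bb, D, F, Ab

The written figures b7/5 are shorthand for 7/5/3: the 3 is implied.
A third above Bb in this key is D.
A fifth above Bb in this key is F.
A seventh above Bb in this key is A, lowered to Ab by the flat.
Together with the bass Bb, this spells Bb dominant seventh in root position.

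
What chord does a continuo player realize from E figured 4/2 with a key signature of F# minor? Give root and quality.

F# minor seventh

The figures 4/2 indicate a seventh chord in third inversion.
In third inversion the root lies a second above the bass: a second above E in F# minor is F#.
The chord tones are E, F#, A, C#, giving F# minor seventh.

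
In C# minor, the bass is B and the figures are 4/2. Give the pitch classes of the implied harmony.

The written figures 4/2 are shorthand for 6/4/2: the 6 is implied.
A second above B in this key is C#.
A fourth above B in this key is E.
A sixth above B in this key is G#.
Together with the bass B, this spells C# minor seventh in third inversion.

B, C#, E, G#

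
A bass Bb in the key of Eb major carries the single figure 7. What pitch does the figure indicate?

Ab

Counting 6 letter steps above Bb lands on A; in Eb major, that letter is Ab.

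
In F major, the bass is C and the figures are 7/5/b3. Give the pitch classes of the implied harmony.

C, Eb, G, Bb

A third above C in this key is E, lowered to Eb by the flat.
A fifth above C in this key is G.
A seventh above C in this key is Bb.
Together with the bass C, this spells C minor seventh in root position.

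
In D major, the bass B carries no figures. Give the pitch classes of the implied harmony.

B, D, F#

An unfigured bass implies 5/3.
A third above B in this key is D.
A fifth above B in this key is F#.
Together with the bass B, this spells B minor in root position.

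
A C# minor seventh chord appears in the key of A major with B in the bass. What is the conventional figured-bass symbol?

4/2

B is the seventh of C# minor seventh, so the chord is in third inversion.
A seventh chord in third inversion is figured 6/4/2, conventionally abbreviated 4/2.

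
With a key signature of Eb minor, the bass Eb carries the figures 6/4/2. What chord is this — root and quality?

F half-diminished seventh

The figures 6/4/2 indicate a seventh chord in third inversion.
In third inversion the root lies a second above the bass: a second above Eb in Eb minor is F.
The chord tones are Eb, F, Ab, Cb, giving F half-diminished seventh.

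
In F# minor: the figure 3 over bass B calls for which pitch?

Counting 2 letter steps above B lands on D; in F# minor, that letter is D.

D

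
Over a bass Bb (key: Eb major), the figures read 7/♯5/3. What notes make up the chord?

Bb, D, F#, Ab

A third above Bb in this key is D.
A fifth above Bb in this key is F, raised to F# by the sharp.
A seventh above Bb in this key is Ab.
Together with the bass Bb, this spells Bb augmented seventh in root position.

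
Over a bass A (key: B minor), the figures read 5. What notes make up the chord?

The written figures 5 are shorthand for 5/3: the 3 is implied.
A third above A in this key is C#.
A fifth above A in this key is E.
Together with the bass A, this spells A major in root position.

A, C#, E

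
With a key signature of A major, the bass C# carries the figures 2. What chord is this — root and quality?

The figures 2 indicate a seventh chord in third inversion.
In third inversion the root lies a second above the bass: a second above C# in A major is D.
The chord tones are C#, D, F#, A, giving D major seventh.

D major seventh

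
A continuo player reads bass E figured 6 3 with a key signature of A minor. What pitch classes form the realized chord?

E, G, C

A third above E in this key is G.
A sixth above E in this key is C.
Together with the bass E, this spells C major in first inversion.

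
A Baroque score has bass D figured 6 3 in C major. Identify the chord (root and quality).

B diminished

The figures 6 3 indicate a triad in first inversion.
In first inversion the root lies a sixth above the bass: a sixth above D in C major is B.
The chord tones are D, F, B, giving B diminished.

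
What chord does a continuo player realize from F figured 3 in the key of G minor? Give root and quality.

F major

The figures 3 indicate a triad in root position.
In root position the bass is the root, so the root is F.
The chord tones are F, A, C, giving F major.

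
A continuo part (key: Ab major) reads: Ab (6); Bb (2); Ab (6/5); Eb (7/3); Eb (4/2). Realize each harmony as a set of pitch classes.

Ab (6/3): Ab, C, F.
Bb (6/4/2): Bb, C, Eb, G.
Ab (6/5/3): Ab, C, Eb, F.
Eb (7/5/3): Eb, G, Bb, Db.
Eb (6/4/2): Eb, F, Ab, C.

Ab, C, F | Bb, C, Eb, G | Ab, C, Eb, F | Eb, G, Bb, Db | Eb, F, Ab, C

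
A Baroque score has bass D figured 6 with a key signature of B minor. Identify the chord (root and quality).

The figures 6 indicate a triad in first inversion.
In first inversion the root lies a sixth above the bass: a sixth above D in B minor is B.
The chord tones are D, F#, B, giving B minor.

B minor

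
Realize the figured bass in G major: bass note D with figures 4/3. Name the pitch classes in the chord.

D, F#, G, B

The written figures 4/3 are shorthand for 6/4/3: the 6 is implied.
A third above D in this key is F#.
A fourth above D in this key is G.
A sixth above D in this key is B.
Together with the bass D, this spells G major seventh in second inversion.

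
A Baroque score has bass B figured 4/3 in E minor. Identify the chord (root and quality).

The figures 4/3 indicate a seventh chord in second inversion.
In second inversion the root lies a fourth above the bass: a fourth above B in E minor is E.
The chord tones are B, D, E, G, giving E minor seventh.

E minor seventh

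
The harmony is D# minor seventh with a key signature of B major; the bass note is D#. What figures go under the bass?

7

D# is the root of D# minor seventh, so the chord is in root position.
A seventh chord in root position is figured 7/5/3, conventionally abbreviated 7.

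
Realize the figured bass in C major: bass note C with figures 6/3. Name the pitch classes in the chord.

A third above C in this key is E.
A sixth above C in this key is A.
Together with the bass C, this spells A minor in first inversion.

C, E, A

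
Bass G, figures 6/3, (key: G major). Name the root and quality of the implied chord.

The figures 6/3 indicate a triad in first inversion.
In first inversion the root lies a sixth above the bass: a sixth above G in G major is E.
The chord tones are G, B, E, giving E minor.

E minor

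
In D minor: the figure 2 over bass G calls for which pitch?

Counting 1 letter step above G lands on A; in D minor, that letter is A.

A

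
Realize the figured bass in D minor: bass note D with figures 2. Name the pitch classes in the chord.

D, E, G, Bb

The written figures 2 are shorthand for 6/4/2: the 6/4 are implied.
A second above D in this key is E.
A fourth above D in this key is G.
A sixth above D in this key is Bb.
Together with the bass D, this spells E half-diminished seventh in third inversion.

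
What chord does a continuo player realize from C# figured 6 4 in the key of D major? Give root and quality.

The figures 6 4 indicate a triad in second inversion.
In second inversion the root lies a fourth above the bass: a fourth above C# in D major is F#.
The chord tones are C#, F#, A, giving F# minor.

F# minor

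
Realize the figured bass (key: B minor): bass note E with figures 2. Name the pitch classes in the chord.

The written figures 2 are shorthand for 6/4/2: the 6/4 are implied.
A second above E in this key is F#.
A fourth above E in this key is A.
A sixth above E in this key is C#.
Together with the bass E, this spells F# minor seventh in third inversion.

E, F#, A, C#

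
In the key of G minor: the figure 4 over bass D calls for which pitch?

G

Counting 3 letter steps above D lands on G; in G minor, that letter is G.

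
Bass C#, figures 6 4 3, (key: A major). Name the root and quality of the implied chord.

The figures 6 4 3 indicate a seventh chord in second inversion.
In second inversion the root lies a fourth above the bass: a fourth above C# in A major is F#.
The chord tones are C#, E, F#, A, giving F# minor seventh.

F# minor seventh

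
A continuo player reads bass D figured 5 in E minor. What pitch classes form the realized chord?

The written figures 5 are shorthand for 5/3: the 3 is implied.
A third above D in this key is F#.
A fifth above D in this key is A.
Together with the bass D, this spells D major in root position.

D, F#, A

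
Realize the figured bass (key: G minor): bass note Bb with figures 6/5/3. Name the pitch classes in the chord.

A third above Bb in this key is D.
A fifth above Bb in this key is F.
A sixth above Bb in this key is G.
Together with the bass Bb, this spells G minor seventh in first inversion.

Bb, D, F, G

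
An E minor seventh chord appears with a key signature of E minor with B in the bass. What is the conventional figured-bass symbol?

4/3

B is the fifth of E minor seventh, so the chord is in second inversion.
A seventh chord in second inversion is figured 6/4/3, conventionally abbreviated 4/3.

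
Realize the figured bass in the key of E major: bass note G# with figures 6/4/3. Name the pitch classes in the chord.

A third above G# in this key is B.
A fourth above G# in this key is C#.
A sixth above G# in this key is E.
Together with the bass G#, this spells C# minor seventh in second inversion.

G#, B, C#, E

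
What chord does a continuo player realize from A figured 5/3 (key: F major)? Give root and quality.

The figures 5/3 indicate a triad in root position.
In root position the bass is the root, so the root is A.
The chord tones are A, C, E, giving A minor.

A minor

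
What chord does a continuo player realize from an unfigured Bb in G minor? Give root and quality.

An unfigured bass indicates a triad in root position.
In root position the bass is the root, so the root is Bb.
The chord tones are Bb, D, F, giving Bb major.

Bb major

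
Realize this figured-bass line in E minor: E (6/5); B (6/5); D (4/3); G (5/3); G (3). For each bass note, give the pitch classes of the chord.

E, G, B, C | B, D, F#, G | D, F#, G, B | G, B, D | G, B, D

E (6/5/3): E, G, B, C.
B (6/5/3): B, D, F#, G.
D (6/4/3): D, F#, G, B.
G (5/3): G, B, D.
G (5/3): G, B, D.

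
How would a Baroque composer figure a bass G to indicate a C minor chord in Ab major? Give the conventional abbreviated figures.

G is the fifth of C minor, so the chord is in second inversion.
A triad in second inversion is figured 6/4, conventionally abbreviated 6/4.

6/4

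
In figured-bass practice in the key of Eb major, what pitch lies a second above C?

D

Counting 1 letter step above C lands on D; in Eb major, that letter is D.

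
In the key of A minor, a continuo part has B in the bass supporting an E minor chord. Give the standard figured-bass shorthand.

B is the fifth of E minor, so the chord is in second inversion.
A triad in second inversion is figured 6/4, conventionally abbreviated 6/4.

6/4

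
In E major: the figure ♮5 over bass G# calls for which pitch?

D

Counting 4 letter steps above G# lands on D; in E major, that letter is D#.
The ♮5 figure makes it natural, giving D.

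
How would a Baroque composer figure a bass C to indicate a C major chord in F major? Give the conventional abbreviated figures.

no figures

C is the root of C major, so the chord is in root position.
A triad in root position is figured 5/3, conventionally abbreviated (no figures — root-position triad).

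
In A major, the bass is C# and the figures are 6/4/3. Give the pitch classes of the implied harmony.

C#, E, F#, A

A third above C# in this key is E.
A fourth above C# in this key is F#.
A sixth above C# in this key is A.
Together with the bass C#, this spells F# minor seventh in second inversion.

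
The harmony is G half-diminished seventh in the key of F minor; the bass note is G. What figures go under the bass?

7

G is the root of G half-diminished seventh, so the chord is in root position.
A seventh chord in root position is figured 7/5/3, conventionally abbreviated 7.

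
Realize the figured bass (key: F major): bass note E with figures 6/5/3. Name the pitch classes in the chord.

A third above E in this key is G.
A fifth above E in this key is Bb.
A sixth above E in this key is C.
Together with the bass E, this spells C dominant seventh in first inversion.

E, G, Bb, C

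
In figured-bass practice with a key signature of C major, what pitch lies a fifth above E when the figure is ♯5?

B#

Counting 4 letter steps above E lands on B; in C major, that letter is B.
The #5 figure raises it a semitone, giving B#.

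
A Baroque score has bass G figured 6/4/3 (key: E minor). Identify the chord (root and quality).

The figures 6/4/3 indicate a seventh chord in second inversion.
In second inversion the root lies a fourth above the bass: a fourth above G in E minor is C.
The chord tones are G, B, C, E, giving C major seventh.

C major seventh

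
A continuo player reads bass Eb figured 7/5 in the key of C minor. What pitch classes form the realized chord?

Eb, G, Bb, D

The written figures 7/5 are shorthand for 7/5/3: the 3 is implied.
A third above Eb in this key is G.
A fifth above Eb in this key is Bb.
A seventh above Eb in this key is D.
Together with the bass Eb, this spells Eb major seventh in root position.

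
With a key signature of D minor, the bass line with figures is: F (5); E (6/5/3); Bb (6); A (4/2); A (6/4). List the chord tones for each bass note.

F (5/3): F, A, C.
E (6/5/3): E, G, Bb, C.
Bb (6/3): Bb, D, G.
A (6/4/2): A, Bb, D, F.
A (6/4): A, D, F.

F, A, C | E, G, Bb, C | Bb, D, G | A, Bb, D, F | A, D, F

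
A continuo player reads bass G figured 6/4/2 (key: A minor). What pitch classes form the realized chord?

G, A, C, E

A second above G in this key is A.
A fourth above G in this key is C.
A sixth above G in this key is E.
Together with the bass G, this spells A minor seventh in third inversion.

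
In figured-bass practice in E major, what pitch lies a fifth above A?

E

Counting 4 letter steps above A lands on E; in E major, that letter is E.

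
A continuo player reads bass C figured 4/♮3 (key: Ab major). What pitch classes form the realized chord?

The written figures 4/♮3 are shorthand for 6/4/3: the 6 is implied.
A third above C in this key is Eb, made natural (E) by the ♮ figure.
A fourth above C in this key is F.
A sixth above C in this key is Ab.
Together with the bass C, this spells F minor-major seventh in second inversion.

C, E, F, Ab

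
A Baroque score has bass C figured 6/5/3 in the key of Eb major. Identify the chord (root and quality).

Ab major seventh

The figures 6/5/3 indicate a seventh chord in first inversion.
In first inversion the root lies a sixth above the bass: a sixth above C in Eb major is Ab.
The chord tones are C, Eb, G, Ab, giving Ab major seventh.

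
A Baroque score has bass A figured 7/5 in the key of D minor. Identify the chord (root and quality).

A minor seventh

The figures 7/5 indicate a seventh chord in root position.
In root position the bass is the root, so the root is A.
The chord tones are A, C, E, G, giving A minor seventh.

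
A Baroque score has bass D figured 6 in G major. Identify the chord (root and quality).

B minor

The figures 6 indicate a triad in first inversion.
In first inversion the root lies a sixth above the bass: a sixth above D in G major is B.
The chord tones are D, F#, B, giving B minor.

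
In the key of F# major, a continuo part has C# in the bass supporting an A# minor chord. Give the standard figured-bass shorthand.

6

C# is the third of A# minor, so the chord is in first inversion.
A triad in first inversion is figured 6/3, conventionally abbreviated 6.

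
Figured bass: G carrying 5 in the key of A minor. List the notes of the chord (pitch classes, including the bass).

G, B, D

The written figures 5 are shorthand for 5/3: the 3 is implied.
A third above G in this key is B.
A fifth above G in this key is D.
Together with the bass G, this spells G major in root position.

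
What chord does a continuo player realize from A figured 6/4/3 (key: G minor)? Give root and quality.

D minor seventh

The figures 6/4/3 indicate a seventh chord in second inversion.
In second inversion the root lies a fourth above the bass: a fourth above A in G minor is D.
The chord tones are A, C, D, F, giving D minor seventh.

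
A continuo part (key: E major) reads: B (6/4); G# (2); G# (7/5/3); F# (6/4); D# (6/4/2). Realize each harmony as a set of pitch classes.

B, E, G# | G#, A, C#, E | G#, B, D#, F# | F#, B, D# | D#, E, G#, B

B (6/4): B, E, G#.
G# (6/4/2): G#, A, C#, E.
G# (7/5/3): G#, B, D#, F#.
F# (6/4): F#, B, D#.
D# (6/4/2): D#, E, G#, B.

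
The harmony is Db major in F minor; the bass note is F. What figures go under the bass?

F is the third of Db major, so the chord is in first inversion.
A triad in first inversion is figured 6/3, conventionally abbreviated 6.

6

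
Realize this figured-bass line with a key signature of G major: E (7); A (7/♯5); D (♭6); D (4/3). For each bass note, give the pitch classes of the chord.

E, G, B, D | A, C, E#, G | D, F#, Bb | D, F#, G, B

E (7/5/3): E, G, B, D.
A (7/#5/3): A, C, E#, G.
D (b6/3): D, F#, Bb.
D (6/4/3): D, F#, G, B.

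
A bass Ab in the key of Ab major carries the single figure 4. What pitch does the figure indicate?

Counting 3 letter steps above Ab lands on D; in Ab major, that letter is Db.

Db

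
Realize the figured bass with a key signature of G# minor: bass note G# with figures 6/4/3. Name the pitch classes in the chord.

G#, B, C#, E

A third above G# in this key is B.
A fourth above G# in this key is C#.
A sixth above G# in this key is E.
Together with the bass G#, this spells C# minor seventh in second inversion.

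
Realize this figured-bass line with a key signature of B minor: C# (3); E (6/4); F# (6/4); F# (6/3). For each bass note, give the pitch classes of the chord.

C#, E, G | E, A, C# | F#, B, D | F#, A, D

C# (5/3): C#, E, G.
E (6/4): E, A, C#.
F# (6/4): F#, B, D.
F# (6/3): F#, A, D.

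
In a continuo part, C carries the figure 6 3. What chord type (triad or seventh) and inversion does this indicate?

Intervals of 6/3 above the bass form a triad; the bass is the third, so this is first inversion.

triad, first inversion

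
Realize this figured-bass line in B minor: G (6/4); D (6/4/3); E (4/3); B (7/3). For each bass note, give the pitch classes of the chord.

G, C#, E | D, F#, G, B | E, G, A, C# | B, D, F#, A

G (6/4): G, C#, E.
D (6/4/3): D, F#, G, B.
E (6/4/3): E, G, A, C#.
B (7/5/3): B, D, F#, A.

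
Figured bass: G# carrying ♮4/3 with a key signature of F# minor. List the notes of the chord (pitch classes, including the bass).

The written figures ♮4/3 are shorthand for 6/4/3: the 6 is implied.
A third above G# in this key is B.
A fourth above G# in this key is C#, made natural (C) by the ♮ figure.
A sixth above G# in this key is E.
Together with the bass G#, this spells C augmented major seventh in second inversion.

G#, B, C, E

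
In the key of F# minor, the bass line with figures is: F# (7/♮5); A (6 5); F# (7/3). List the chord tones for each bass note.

F# (7/♮5/3): F#, A, C, E.
A (6/5/3): A, C#, E, F#.
F# (7/5/3): F#, A, C#, E.

F#, A, C, E | A, C#, E, F# | F#, A, C#, E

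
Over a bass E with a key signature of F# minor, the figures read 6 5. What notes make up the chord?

E, G#, B, C#

The written figures 6 5 are shorthand for 6/5/3: the 3 is implied.
A third above E in this key is G#.
A fifth above E in this key is B.
A sixth above E in this key is C#.
Together with the bass E, this spells C# minor seventh in first inversion.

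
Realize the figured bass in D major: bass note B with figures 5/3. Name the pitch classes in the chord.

B, D, F#

A third above B in this key is D.
A fifth above B in this key is F#.
Together with the bass B, this spells B minor in root position.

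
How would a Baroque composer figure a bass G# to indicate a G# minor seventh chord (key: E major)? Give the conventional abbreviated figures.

7

G# is the root of G# minor seventh, so the chord is in root position.
A seventh chord in root position is figured 7/5/3, conventionally abbreviated 7.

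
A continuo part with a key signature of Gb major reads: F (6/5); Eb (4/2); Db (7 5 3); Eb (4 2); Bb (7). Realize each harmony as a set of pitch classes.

F, Ab, Cb, Db | Eb, F, Ab, Cb | Db, F, Ab, Cb | Eb, F, Ab, Cb | Bb, Db, F, Ab

F (6/5/3): F, Ab, Cb, Db.
Eb (6/4/2): Eb, F, Ab, Cb.
Db (7/5/3): Db, F, Ab, Cb.
Eb (6/4/2): Eb, F, Ab, Cb.
Bb (7/5/3): Bb, Db, F, Ab.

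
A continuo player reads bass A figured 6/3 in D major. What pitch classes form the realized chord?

A third above A in this key is C#.
A sixth above A in this key is F#.
Together with the bass A, this spells F# minor in first inversion.

A, C#, F#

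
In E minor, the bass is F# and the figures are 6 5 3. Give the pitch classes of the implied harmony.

A third above F# in this key is A.
A fifth above F# in this key is C.
A sixth above F# in this key is D.
Together with the bass F#, this spells D dominant seventh in first inversion.

F#, A, C, D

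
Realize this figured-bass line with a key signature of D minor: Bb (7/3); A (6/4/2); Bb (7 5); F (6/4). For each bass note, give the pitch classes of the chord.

Bb, D, F, A | A, Bb, D, F | Bb, D, F, A | F, Bb, D

Bb (7/5/3): Bb, D, F, A.
A (6/4/2): A, Bb, D, F.
Bb (7/5/3): Bb, D, F, A.
F (6/4): F, Bb, D.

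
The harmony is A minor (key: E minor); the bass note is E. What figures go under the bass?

E is the fifth of A minor, so the chord is in second inversion.
A triad in second inversion is figured 6/4, conventionally abbreviated 6/4.

6/4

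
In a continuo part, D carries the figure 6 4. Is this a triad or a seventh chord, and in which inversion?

triad, second inversion

Intervals of 6/4 above the bass form a triad; the bass is the fifth, so this is second inversion.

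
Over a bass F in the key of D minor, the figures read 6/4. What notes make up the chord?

A fourth above F in this key is Bb.
A sixth above F in this key is D.
Together with the bass F, this spells Bb major in second inversion.

F, Bb, D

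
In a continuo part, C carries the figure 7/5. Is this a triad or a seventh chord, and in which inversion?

seventh chord, root position

7/5 is shorthand for 7/5/3.
Intervals of 7/5/3 above the bass form a seventh chord; the bass is the root, so this is root position.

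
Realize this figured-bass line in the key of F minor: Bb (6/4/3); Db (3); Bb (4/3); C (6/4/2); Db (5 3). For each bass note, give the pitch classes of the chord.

Bb (6/4/3): Bb, Db, Eb, G.
Db (5/3): Db, F, Ab.
Bb (6/4/3): Bb, Db, Eb, G.
C (6/4/2): C, Db, F, Ab.
Db (5/3): Db, F, Ab.

Bb, Db, Eb, G | Db, F, Ab | Bb, Db, Eb, G | C, Db, F, Ab | Db, F, Ab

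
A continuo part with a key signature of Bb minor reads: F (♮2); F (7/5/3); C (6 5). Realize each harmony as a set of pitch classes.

F, G, Bb, Db | F, Ab, C, Eb | C, Eb, Gb, Ab

F (6/4/♮2): F, G, Bb, Db.
F (7/5/3): F, Ab, C, Eb.
C (6/5/3): C, Eb, Gb, Ab.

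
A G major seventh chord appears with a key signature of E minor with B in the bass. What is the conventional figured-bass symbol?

6/5

B is the third of G major seventh, so the chord is in first inversion.
A seventh chord in first inversion is figured 6/5/3, conventionally abbreviated 6/5.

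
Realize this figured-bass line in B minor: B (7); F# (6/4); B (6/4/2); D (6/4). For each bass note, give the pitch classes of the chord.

B (7/5/3): B, D, F#, A.
F# (6/4): F#, B, D.
B (6/4/2): B, C#, E, G.
D (6/4): D, G, B.

B, D, F#, A | F#, B, D | B, C#, E, G | D, G, B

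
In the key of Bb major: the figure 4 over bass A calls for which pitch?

Counting 3 letter steps above A lands on D; in Bb major, that letter is D.

D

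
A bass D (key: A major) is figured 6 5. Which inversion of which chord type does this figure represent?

6 5 is shorthand for 6/5/3.
Intervals of 6/5/3 above the bass form a seventh chord; the bass is the third, so this is first inversion.

seventh chord, first inversion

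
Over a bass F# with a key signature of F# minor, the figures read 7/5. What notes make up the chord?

The written figures 7/5 are shorthand for 7/5/3: the 3 is implied.
A third above F# in this key is A.
A fifth above F# in this key is C#.
A seventh above F# in this key is E.
Together with the bass F#, this spells F# minor seventh in root position.

F#, A, C#, E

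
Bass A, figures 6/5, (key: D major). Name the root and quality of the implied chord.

The figures 6/5 indicate a seventh chord in first inversion.
In first inversion the root lies a sixth above the bass: a sixth above A in D major is F#.
The chord tones are A, C#, E, F#, giving F# minor seventh.

F# minor seventh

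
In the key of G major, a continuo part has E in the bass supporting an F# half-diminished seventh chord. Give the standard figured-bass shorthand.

4/2

E is the seventh of F# half-diminished seventh, so the chord is in third inversion.
A seventh chord in third inversion is figured 6/4/2, conventionally abbreviated 4/2.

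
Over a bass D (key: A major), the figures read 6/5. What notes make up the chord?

The written figures 6/5 are shorthand for 6/5/3: the 3 is implied.
A third above D in this key is F#.
A fifth above D in this key is A.
A sixth above D in this key is B.
Together with the bass D, this spells B minor seventh in first inversion.

D, F#, A, B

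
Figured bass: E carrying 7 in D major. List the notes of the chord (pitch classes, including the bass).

The written figures 7 are shorthand for 7/5/3: the 5/3 are implied.
A third above E in this key is G.
A fifth above E in this key is B.
A seventh above E in this key is D.
Together with the bass E, this spells E minor seventh in root position.

E, G, B, D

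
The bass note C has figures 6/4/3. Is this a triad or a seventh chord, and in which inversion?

Intervals of 6/4/3 above the bass form a seventh chord; the bass is the fifth, so this is second inversion.

seventh chord, second inversion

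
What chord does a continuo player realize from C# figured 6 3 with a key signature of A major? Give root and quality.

The figures 6 3 indicate a triad in first inversion.
In first inversion the root lies a sixth above the bass: a sixth above C# in A major is A.
The chord tones are C#, E, A, giving A major.

A major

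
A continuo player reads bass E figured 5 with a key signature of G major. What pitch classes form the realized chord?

The written figures 5 are shorthand for 5/3: the 3 is implied.
A third above E in this key is G.
A fifth above E in this key is B.
Together with the bass E, this spells E minor in root position.

E, G, B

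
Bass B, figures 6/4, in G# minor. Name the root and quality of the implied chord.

E major

The figures 6/4 indicate a triad in second inversion.
In second inversion the root lies a fourth above the bass: a fourth above B in G# minor is E.
The chord tones are B, E, G#, giving E major.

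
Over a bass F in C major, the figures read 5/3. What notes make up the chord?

A third above F in this key is A.
A fifth above F in this key is C.
Together with the bass F, this spells F major in root position.

F, A, C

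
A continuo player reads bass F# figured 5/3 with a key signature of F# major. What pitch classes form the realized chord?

A third above F# in this key is A#.
A fifth above F# in this key is C#.
Together with the bass F#, this spells F# major in root position.

F#, A#, C#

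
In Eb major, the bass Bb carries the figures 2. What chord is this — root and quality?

C minor seventh

The figures 2 indicate a seventh chord in third inversion.
In third inversion the root lies a second above the bass: a second above Bb in Eb major is C.
The chord tones are Bb, C, Eb, G, giving C minor seventh.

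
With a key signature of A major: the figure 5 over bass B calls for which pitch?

F#

Counting 4 letter steps above B lands on F; in A major, that letter is F#.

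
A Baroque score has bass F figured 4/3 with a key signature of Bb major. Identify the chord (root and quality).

Bb major seventh

The figures 4/3 indicate a seventh chord in second inversion.
In second inversion the root lies a fourth above the bass: a fourth above F in Bb major is Bb.
The chord tones are F, A, Bb, D, giving Bb major seventh.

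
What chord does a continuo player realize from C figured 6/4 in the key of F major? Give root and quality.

The figures 6/4 indicate a triad in second inversion.
In second inversion the root lies a fourth above the bass: a fourth above C in F major is F.
The chord tones are C, F, A, giving F major.

F major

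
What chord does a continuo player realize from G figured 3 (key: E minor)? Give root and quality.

The figures 3 indicate a triad in root position.
In root position the bass is the root, so the root is G.
The chord tones are G, B, D, giving G major.

G major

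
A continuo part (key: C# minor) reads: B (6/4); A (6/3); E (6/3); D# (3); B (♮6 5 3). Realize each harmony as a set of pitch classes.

B, E, G# | A, C#, F# | E, G#, C# | D#, F#, A | B, D#, F#, G

B (6/4): B, E, G#.
A (6/3): A, C#, F#.
E (6/3): E, G#, C#.
D# (5/3): D#, F#, A.
B (♮6/5/3): B, D#, F#, G.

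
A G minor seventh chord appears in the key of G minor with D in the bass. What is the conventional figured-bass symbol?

4/3

D is the fifth of G minor seventh, so the chord is in second inversion.
A seventh chord in second inversion is figured 6/4/3, conventionally abbreviated 4/3.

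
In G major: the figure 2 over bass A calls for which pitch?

B

Counting 1 letter step above A lands on B; in G major, that letter is B.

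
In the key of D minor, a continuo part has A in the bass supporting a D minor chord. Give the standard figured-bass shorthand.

A is the fifth of D minor, so the chord is in second inversion.
A triad in second inversion is figured 6/4, conventionally abbreviated 6/4.

6/4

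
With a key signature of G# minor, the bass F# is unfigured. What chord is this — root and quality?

An unfigured bass indicates a triad in root position.
In root position the bass is the root, so the root is F#.
The chord tones are F#, A#, C#, giving F# major.

F# major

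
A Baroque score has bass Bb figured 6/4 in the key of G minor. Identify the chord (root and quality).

The figures 6/4 indicate a triad in second inversion.
In second inversion the root lies a fourth above the bass: a fourth above Bb in G minor is Eb.
The chord tones are Bb, Eb, G, giving Eb major.

Eb major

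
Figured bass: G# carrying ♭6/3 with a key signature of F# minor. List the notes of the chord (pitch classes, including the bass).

A third above G# in this key is B.
A sixth above G# in this key is E, lowered to Eb by the flat.

G#, B, Eb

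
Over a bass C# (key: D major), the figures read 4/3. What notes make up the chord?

The written figures 4/3 are shorthand for 6/4/3: the 6 is implied.
A third above C# in this key is E.
A fourth above C# in this key is F#.
A sixth above C# in this key is A.
Together with the bass C#, this spells F# minor seventh in second inversion.

C#, E, F#, A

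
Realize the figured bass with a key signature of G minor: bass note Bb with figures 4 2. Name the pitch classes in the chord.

Bb, C, Eb, G

The written figures 4 2 are shorthand for 6/4/2: the 6 is implied.
A second above Bb in this key is C.
A fourth above Bb in this key is Eb.
A sixth above Bb in this key is G.
Together with the bass Bb, this spells C minor seventh in third inversion.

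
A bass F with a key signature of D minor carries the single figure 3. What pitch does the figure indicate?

Counting 2 letter steps above F lands on A; in D minor, that letter is A.

A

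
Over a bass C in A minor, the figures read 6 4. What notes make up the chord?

C, F, A

A fourth above C in this key is F.
A sixth above C in this key is A.
Together with the bass C, this spells F major in second inversion.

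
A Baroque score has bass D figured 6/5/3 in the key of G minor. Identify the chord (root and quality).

Bb major seventh

The figures 6/5/3 indicate a seventh chord in first inversion.
In first inversion the root lies a sixth above the bass: a sixth above D in G minor is Bb.
The chord tones are D, F, A, Bb, giving Bb major seventh.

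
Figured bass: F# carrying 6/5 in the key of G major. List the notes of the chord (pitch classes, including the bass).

F#, A, C, D

The written figures 6/5 are shorthand for 6/5/3: the 3 is implied.
A third above F# in this key is A.
A fifth above F# in this key is C.
A sixth above F# in this key is D.
Together with the bass F#, this spells D dominant seventh in first inversion.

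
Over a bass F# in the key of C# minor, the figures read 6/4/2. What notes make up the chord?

F#, G#, B, D#

A second above F# in this key is G#.
A fourth above F# in this key is B.
A sixth above F# in this key is D#.
Together with the bass F#, this spells G# minor seventh in third inversion.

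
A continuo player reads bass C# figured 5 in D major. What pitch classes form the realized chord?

The written figures 5 are shorthand for 5/3: the 3 is implied.
A third above C# in this key is E.
A fifth above C# in this key is G.
Together with the bass C#, this spells C# diminished in root position.

C#, E, G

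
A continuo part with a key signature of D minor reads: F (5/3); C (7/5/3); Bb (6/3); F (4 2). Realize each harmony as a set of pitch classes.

F, A, C | C, E, G, Bb | Bb, D, G | F, G, Bb, D

F (5/3): F, A, C.
C (7/5/3): C, E, G, Bb.
Bb (6/3): Bb, D, G.
F (6/4/2): F, G, Bb, D.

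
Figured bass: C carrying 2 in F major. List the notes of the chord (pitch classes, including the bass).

The written figures 2 are shorthand for 6/4/2: the 6/4 are implied.
A second above C in this key is D.
A fourth above C in this key is F.
A sixth above C in this key is A.
Together with the bass C, this spells D minor seventh in third inversion.

C, D, F, A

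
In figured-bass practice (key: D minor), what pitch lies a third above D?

Counting 2 letter steps above D lands on F; in D minor, that letter is F.

F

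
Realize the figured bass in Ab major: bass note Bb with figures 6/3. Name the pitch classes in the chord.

A third above Bb in this key is Db.
A sixth above Bb in this key is G.
Together with the bass Bb, this spells G diminished in first inversion.

Bb, Db, G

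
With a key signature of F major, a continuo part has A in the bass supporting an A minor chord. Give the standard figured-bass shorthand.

A is the root of A minor, so the chord is in root position.
A triad in root position is figured 5/3, conventionally abbreviated (no figures — root-position triad).

no figures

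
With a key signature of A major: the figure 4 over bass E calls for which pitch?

Counting 3 letter steps above E lands on A; in A major, that letter is A.

A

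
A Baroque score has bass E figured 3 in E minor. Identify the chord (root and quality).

E minor

The figures 3 indicate a triad in root position.
In root position the bass is the root, so the root is E.
The chord tones are E, G, B, giving E minor.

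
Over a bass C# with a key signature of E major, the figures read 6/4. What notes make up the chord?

C#, F#, A

A fourth above C# in this key is F#.
A sixth above C# in this key is A.
Together with the bass C#, this spells F# minor in second inversion.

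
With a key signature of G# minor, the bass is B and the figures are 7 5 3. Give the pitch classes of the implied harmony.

A third above B in this key is D#.
A fifth above B in this key is F#.
A seventh above B in this key is A#.
Together with the bass B, this spells B major seventh in root position.

B, D#, F#, A#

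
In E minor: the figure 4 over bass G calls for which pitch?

C

Counting 3 letter steps above G lands on C; in E minor, that letter is C.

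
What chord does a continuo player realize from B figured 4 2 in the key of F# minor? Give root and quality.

The figures 4 2 indicate a seventh chord in third inversion.
In third inversion the root lies a second above the bass: a second above B in F# minor is C#.
The chord tones are B, C#, E, G#, giving C# minor seventh.

C# minor seventh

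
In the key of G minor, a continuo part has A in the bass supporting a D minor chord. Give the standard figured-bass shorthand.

A is the fifth of D minor, so the chord is in second inversion.
A triad in second inversion is figured 6/4, conventionally abbreviated 6/4.

6/4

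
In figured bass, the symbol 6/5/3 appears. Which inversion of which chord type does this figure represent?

Intervals of 6/5/3 above the bass form a seventh chord; the bass is the third, so this is first inversion.

seventh chord, first inversion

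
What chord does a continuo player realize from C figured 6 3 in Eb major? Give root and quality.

The figures 6 3 indicate a triad in first inversion.
In first inversion the root lies a sixth above the bass: a sixth above C in Eb major is Ab.
The chord tones are C, Eb, Ab, giving Ab major.

Ab major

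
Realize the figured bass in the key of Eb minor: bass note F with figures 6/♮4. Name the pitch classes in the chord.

F, B, Db

A fourth above F in this key is Bb, made natural (B) by the ♮ figure.
A sixth above F in this key is Db.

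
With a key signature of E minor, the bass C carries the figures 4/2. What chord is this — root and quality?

D dominant seventh

The figures 4/2 indicate a seventh chord in third inversion.
In third inversion the root lies a second above the bass: a second above C in E minor is D.
The chord tones are C, D, F#, A, giving D dominant seventh.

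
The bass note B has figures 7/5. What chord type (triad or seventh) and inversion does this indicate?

7/5 is shorthand for 7/5/3.
Intervals of 7/5/3 above the bass form a seventh chord; the bass is the root, so this is root position.

seventh chord, root position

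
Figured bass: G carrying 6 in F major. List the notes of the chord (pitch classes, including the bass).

G, Bb, E

The written figures 6 are shorthand for 6/3: the 3 is implied.
A third above G in this key is Bb.
A sixth above G in this key is E.
Together with the bass G, this spells E diminished in first inversion.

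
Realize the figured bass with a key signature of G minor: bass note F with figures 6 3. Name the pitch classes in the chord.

F, A, D

A third above F in this key is A.
A sixth above F in this key is D.
Together with the bass F, this spells D minor in first inversion.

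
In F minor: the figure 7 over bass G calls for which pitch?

F

Counting 6 letter steps above G lands on F; in F minor, that letter is F.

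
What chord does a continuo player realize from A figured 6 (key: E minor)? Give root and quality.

F# diminished

The figures 6 indicate a triad in first inversion.
In first inversion the root lies a sixth above the bass: a sixth above A in E minor is F#.
The chord tones are A, C, F#, giving F# diminished.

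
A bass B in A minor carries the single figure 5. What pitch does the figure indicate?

F

Counting 4 letter steps above B lands on F; in A minor, that letter is F.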